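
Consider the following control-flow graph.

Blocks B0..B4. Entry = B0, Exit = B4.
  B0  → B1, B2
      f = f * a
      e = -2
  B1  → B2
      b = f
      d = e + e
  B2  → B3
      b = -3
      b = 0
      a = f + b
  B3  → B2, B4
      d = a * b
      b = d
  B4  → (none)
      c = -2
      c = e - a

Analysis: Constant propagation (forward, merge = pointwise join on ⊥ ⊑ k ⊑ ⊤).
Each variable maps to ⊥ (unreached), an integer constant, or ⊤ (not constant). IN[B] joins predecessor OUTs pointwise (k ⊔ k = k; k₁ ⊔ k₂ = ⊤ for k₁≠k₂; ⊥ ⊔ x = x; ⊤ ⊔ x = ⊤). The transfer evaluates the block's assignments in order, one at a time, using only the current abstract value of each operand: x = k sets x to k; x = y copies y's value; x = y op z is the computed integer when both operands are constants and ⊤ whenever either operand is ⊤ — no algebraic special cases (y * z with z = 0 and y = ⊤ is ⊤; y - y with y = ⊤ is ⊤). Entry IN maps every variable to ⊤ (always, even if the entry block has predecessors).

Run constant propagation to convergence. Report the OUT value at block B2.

Fixpoint table:
  B0: | IN=(all ⊤) | OUT={e:-2; rest ⊤}
  B1: | IN={e:-2; rest ⊤} | OUT={d:-4, e:-2; rest ⊤}
  B2: | IN={e:-2; rest ⊤} | OUT={b:0, e:-2; rest ⊤}
  B3: | IN={b:0, e:-2; rest ⊤} | OUT={e:-2; rest ⊤}
  B4: | IN={e:-2; rest ⊤} | OUT={e:-2; rest ⊤}

Merge at B2: IN[B2] = OUT[B0] ⊔ OUT[B1] ⊔ OUT[B3] = {a: ⊤, b: ⊤, c: ⊤, d: ⊤, e: -2, f: ⊤}
Applying B2's transfer function to that IN value gives OUT[B2] (row B2 above).

Answer: {a: ⊤, b: 0, c: ⊤, d: ⊤, e: -2, f: ⊤}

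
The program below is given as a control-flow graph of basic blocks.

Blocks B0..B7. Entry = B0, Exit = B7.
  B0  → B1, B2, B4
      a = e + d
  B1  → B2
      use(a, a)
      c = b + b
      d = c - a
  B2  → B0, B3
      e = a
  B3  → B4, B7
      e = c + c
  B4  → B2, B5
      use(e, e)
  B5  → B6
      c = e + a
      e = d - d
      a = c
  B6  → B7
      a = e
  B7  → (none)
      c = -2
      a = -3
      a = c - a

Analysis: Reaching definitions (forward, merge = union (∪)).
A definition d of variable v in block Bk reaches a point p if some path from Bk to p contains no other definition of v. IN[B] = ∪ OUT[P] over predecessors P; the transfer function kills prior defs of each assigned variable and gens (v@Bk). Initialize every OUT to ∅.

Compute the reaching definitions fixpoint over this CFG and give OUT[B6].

Converged values:
  B0: | IN={a@B0, c@B1, d@B1, e@B2} | OUT={a@B0, c@B1, d@B1, e@B2}
  B1: | IN={a@B0, c@B1, d@B1, e@B2} | OUT={a@B0, c@B1, d@B1, e@B2}
  B2: | IN={a@B0, c@B1, d@B1, e@B2, e@B3} | OUT={a@B0, c@B1, d@B1, e@B2}
  B3: | IN={a@B0, c@B1, d@B1, e@B2} | OUT={a@B0, c@B1, d@B1, e@B3}
  B4: | IN={a@B0, c@B1, d@B1, e@B2, e@B3} | OUT={a@B0, c@B1, d@B1, e@B2, e@B3}
  B5: | IN={a@B0, c@B1, d@B1, e@B2, e@B3} | OUT={a@B5, c@B5, d@B1, e@B5}
  B6: | IN={a@B5, c@B5, d@B1, e@B5} | OUT={a@B6, c@B5, d@B1, e@B5}
  B7: | IN={a@B0, a@B6, c@B1, c@B5, d@B1, e@B3, e@B5} | OUT={a@B7, c@B7, d@B1, e@B3, e@B5}

Merge at B6: IN[B6] = OUT[B5] = {a@B5, c@B5, d@B1, e@B5}
Applying B6's transfer function to that IN value gives OUT[B6] (row B6 above).

Answer: {a@B6, c@B5, d@B1, e@B5}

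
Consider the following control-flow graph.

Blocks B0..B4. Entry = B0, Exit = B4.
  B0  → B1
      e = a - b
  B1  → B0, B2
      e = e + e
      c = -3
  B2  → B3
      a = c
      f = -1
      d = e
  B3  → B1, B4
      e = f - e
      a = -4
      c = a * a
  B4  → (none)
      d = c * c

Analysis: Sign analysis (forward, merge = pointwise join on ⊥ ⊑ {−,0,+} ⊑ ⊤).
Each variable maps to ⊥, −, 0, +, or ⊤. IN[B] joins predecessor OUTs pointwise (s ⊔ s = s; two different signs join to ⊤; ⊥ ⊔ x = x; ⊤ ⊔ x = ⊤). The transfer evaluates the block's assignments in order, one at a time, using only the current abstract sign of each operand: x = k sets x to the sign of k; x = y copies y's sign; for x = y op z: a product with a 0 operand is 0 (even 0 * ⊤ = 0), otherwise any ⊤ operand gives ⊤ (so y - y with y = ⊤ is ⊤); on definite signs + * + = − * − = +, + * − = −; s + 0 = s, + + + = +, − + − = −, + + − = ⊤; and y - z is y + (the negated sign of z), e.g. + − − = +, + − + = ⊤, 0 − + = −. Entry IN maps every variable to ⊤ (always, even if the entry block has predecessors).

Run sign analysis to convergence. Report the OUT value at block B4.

Fixpoint table:
  B0: | IN=(all ⊤) | OUT=(all ⊤)
  B1: | IN=(all ⊤) | OUT={c:-; rest ⊤}
  B2: | IN={c:-; rest ⊤} | OUT={a:-, c:-, f:-; rest ⊤}
  B3: | IN={a:-, c:-, f:-; rest ⊤} | OUT={a:-, c:+, f:-; rest ⊤}
  B4: | IN={a:-, c:+, f:-; rest ⊤} | OUT={a:-, c:+, d:+, f:-; rest ⊤}

Merge at B4: IN[B4] = OUT[B3] = {a: -, b: ⊤, c: +, d: ⊤, e: ⊤, f: -}
Applying B4's transfer function to that IN value gives OUT[B4] (row B4 above).

Answer: {a: -, b: ⊤, c: +, d: +, e: ⊤, f: -}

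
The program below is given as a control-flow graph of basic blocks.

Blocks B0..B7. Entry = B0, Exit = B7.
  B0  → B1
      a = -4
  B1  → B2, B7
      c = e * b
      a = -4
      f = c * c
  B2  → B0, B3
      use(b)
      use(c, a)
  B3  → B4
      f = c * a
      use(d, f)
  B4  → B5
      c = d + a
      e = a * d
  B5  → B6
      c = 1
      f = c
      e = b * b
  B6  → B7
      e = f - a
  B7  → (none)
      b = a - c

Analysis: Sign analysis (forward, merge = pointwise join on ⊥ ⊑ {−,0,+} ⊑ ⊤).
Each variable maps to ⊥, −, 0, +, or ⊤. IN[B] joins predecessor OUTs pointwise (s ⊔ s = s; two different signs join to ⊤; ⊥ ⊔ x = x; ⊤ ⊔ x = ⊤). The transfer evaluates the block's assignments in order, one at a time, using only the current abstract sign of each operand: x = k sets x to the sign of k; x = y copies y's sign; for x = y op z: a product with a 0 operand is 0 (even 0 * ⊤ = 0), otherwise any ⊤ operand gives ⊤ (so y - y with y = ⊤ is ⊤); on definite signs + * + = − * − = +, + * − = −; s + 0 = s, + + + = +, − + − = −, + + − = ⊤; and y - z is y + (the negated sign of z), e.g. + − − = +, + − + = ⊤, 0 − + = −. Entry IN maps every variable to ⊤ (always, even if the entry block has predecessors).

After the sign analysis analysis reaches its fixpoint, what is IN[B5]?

Per-block solution:
  B0: | IN=(all ⊤) | OUT={a:-; rest ⊤}
  B1: | IN={a:-; rest ⊤} | OUT={a:-; rest ⊤}
  B2: | IN={a:-; rest ⊤} | OUT={a:-; rest ⊤}
  B3: | IN={a:-; rest ⊤} | OUT={a:-; rest ⊤}
  B4: | IN={a:-; rest ⊤} | OUT={a:-; rest ⊤}
  B5: | IN={a:-; rest ⊤} | OUT={a:-, c:+, f:+; rest ⊤}
  B6: | IN={a:-, c:+, f:+; rest ⊤} | OUT={a:-, c:+, e:+, f:+; rest ⊤}
  B7: | IN={a:-; rest ⊤} | OUT={a:-; rest ⊤}

Merge at B5: IN[B5] = OUT[B4] = {a: -, b: ⊤, c: ⊤, d: ⊤, e: ⊤, f: ⊤}

Answer: {a: -, b: ⊤, c: ⊤, d: ⊤, e: ⊤, f: ⊤}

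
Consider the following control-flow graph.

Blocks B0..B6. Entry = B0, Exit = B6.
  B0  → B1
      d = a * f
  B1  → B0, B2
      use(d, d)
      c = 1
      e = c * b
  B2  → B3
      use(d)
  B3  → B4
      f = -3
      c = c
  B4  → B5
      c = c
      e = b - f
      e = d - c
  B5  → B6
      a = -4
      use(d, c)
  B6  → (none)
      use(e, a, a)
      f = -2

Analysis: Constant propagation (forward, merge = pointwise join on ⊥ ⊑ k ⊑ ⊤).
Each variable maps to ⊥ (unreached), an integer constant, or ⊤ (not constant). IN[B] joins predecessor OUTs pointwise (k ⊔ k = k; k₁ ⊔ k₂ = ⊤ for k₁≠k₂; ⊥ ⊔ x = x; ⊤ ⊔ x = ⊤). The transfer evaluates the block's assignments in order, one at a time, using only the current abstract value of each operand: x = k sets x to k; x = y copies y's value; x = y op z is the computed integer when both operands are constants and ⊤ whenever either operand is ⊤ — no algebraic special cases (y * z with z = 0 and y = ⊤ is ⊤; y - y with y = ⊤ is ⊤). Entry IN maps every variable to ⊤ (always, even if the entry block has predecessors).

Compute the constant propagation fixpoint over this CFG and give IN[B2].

Per-block solution:
  B0: | IN=(all ⊤) | OUT=(all ⊤)
  B1: | IN=(all ⊤) | OUT={c:1; rest ⊤}
  B2: | IN={c:1; rest ⊤} | OUT={c:1; rest ⊤}
  B3: | IN={c:1; rest ⊤} | OUT={c:1, f:-3; rest ⊤}
  B4: | IN={c:1, f:-3; rest ⊤} | OUT={c:1, f:-3; rest ⊤}
  B5: | IN={c:1, f:-3; rest ⊤} | OUT={a:-4, c:1, f:-3; rest ⊤}
  B6: | IN={a:-4, c:1, f:-3; rest ⊤} | OUT={a:-4, c:1, f:-2; rest ⊤}

Merge at B2: IN[B2] = OUT[B1] = {a: ⊤, b: ⊤, c: 1, d: ⊤, e: ⊤, f: ⊤}

Answer: {a: ⊤, b: ⊤, c: 1, d: ⊤, e: ⊤, f: ⊤}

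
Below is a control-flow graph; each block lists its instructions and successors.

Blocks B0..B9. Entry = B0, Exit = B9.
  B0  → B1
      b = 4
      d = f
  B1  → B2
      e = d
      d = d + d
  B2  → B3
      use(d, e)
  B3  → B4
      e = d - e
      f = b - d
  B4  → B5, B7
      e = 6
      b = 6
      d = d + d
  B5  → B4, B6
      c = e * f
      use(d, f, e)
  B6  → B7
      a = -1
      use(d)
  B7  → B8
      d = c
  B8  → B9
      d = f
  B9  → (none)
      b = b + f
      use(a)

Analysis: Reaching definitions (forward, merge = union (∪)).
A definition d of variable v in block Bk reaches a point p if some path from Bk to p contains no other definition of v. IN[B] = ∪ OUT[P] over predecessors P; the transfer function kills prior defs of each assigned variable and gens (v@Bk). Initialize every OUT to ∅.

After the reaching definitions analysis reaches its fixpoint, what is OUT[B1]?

Converged values:
  B0: | IN={} | OUT={b@B0, d@B0}
  B1: | IN={b@B0, d@B0} | OUT={b@B0, d@B1, e@B1}
  B2: | IN={b@B0, d@B1, e@B1} | OUT={b@B0, d@B1, e@B1}
  B3: | IN={b@B0, d@B1, e@B1} | OUT={b@B0, d@B1, e@B3, f@B3}
  B4: | IN={b@B0, b@B4, c@B5, d@B1, d@B4, e@B3, e@B4, f@B3} | OUT={b@B4, c@B5, d@B4, e@B4, f@B3}
  B5: | IN={b@B4, c@B5, d@B4, e@B4, f@B3} | OUT={b@B4, c@B5, d@B4, e@B4, f@B3}
  B6: | IN={b@B4, c@B5, d@B4, e@B4, f@B3} | OUT={a@B6, b@B4, c@B5, d@B4, e@B4, f@B3}
  B7: | IN={a@B6, b@B4, c@B5, d@B4, e@B4, f@B3} | OUT={a@B6, b@B4, c@B5, d@B7, e@B4, f@B3}
  B8: | IN={a@B6, b@B4, c@B5, d@B7, e@B4, f@B3} | OUT={a@B6, b@B4, c@B5, d@B8, e@B4, f@B3}
  B9: | IN={a@B6, b@B4, c@B5, d@B8, e@B4, f@B3} | OUT={a@B6, b@B9, c@B5, d@B8, e@B4, f@B3}

Merge at B1: IN[B1] = OUT[B0] = {b@B0, d@B0}
Applying B1's transfer function to that IN value gives OUT[B1] (row B1 above).

Answer: {b@B0, d@B1, e@B1}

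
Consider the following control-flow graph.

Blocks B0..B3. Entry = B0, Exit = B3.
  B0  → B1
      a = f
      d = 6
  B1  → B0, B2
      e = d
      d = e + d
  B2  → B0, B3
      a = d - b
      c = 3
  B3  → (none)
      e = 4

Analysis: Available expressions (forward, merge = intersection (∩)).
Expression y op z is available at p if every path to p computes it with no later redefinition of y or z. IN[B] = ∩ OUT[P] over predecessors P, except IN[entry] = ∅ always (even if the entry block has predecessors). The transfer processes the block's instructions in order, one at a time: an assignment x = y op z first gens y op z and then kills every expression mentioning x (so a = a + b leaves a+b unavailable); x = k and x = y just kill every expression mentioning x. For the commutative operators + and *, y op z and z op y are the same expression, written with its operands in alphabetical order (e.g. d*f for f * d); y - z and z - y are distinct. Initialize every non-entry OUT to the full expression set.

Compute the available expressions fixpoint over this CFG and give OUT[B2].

Answer: {d-b}

Working:
Converged values:
  B0: | IN={} | OUT={}
  B1: | IN={} | OUT={}
  B2: | IN={} | OUT={d-b}
  B3: | IN={d-b} | OUT={d-b}

Merge at B2: IN[B2] = OUT[B1] = {}
Applying B2's transfer function to that IN value gives OUT[B2] (row B2 above).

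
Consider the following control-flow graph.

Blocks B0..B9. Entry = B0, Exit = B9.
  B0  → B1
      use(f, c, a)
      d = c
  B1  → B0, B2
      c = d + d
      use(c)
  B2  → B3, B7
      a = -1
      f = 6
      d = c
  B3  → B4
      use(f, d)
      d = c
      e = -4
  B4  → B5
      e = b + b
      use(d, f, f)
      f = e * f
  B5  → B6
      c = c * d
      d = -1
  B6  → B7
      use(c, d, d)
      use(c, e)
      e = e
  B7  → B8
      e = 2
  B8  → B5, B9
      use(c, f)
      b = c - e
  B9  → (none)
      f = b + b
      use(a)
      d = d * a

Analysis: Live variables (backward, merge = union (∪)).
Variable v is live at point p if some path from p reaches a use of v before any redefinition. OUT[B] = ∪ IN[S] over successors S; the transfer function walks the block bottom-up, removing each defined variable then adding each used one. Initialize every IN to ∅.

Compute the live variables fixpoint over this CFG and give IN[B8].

Answer: {a, c, d, e, f}

Derivation:
Per-block solution:
  B0:   IN={a, b, c, f}   OUT={a, b, d, f}
  B1:   IN={a, b, d, f}   OUT={a, b, c, f}
  B2:   IN={b, c}   OUT={a, b, c, d, f}
  B3:   IN={a, b, c, d, f}   OUT={a, b, c, d, f}
  B4:   IN={a, b, c, d, f}   OUT={a, c, d, e, f}
  B5:   IN={a, c, d, e, f}   OUT={a, c, d, e, f}
  B6:   IN={a, c, d, e, f}   OUT={a, c, d, f}
  B7:   IN={a, c, d, f}   OUT={a, c, d, e, f}
  B8:   IN={a, c, d, e, f}   OUT={a, b, c, d, e, f}
  B9:   IN={a, b, d}   OUT={}

Merge at B8: OUT[B8] = IN[B5] ⊔ IN[B9] = {a, b, c, d, e, f}
Applying B8's transfer function to that OUT value gives IN[B8] (row B8 above).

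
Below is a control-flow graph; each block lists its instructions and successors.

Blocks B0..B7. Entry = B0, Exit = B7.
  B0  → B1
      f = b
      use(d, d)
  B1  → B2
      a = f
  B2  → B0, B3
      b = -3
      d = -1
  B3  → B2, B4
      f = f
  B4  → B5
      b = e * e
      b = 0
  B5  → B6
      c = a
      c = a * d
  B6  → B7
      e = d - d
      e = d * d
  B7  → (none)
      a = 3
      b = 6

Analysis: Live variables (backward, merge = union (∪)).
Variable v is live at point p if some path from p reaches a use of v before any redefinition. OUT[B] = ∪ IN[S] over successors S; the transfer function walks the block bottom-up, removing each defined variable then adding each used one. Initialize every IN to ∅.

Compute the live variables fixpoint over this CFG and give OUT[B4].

Answer: {a, d}

Derivation:
Per-block solution:
  B0: | IN={b, d, e} | OUT={e, f}
  B1: | IN={e, f} | OUT={a, e, f}
  B2: | IN={a, e, f} | OUT={a, b, d, e, f}
  B3: | IN={a, d, e, f} | OUT={a, d, e, f}
  B4: | IN={a, d, e} | OUT={a, d}
  B5: | IN={a, d} | OUT={d}
  B6: | IN={d} | OUT={}
  B7: | IN={} | OUT={}

Merge at B4: OUT[B4] = IN[B5] = {a, d}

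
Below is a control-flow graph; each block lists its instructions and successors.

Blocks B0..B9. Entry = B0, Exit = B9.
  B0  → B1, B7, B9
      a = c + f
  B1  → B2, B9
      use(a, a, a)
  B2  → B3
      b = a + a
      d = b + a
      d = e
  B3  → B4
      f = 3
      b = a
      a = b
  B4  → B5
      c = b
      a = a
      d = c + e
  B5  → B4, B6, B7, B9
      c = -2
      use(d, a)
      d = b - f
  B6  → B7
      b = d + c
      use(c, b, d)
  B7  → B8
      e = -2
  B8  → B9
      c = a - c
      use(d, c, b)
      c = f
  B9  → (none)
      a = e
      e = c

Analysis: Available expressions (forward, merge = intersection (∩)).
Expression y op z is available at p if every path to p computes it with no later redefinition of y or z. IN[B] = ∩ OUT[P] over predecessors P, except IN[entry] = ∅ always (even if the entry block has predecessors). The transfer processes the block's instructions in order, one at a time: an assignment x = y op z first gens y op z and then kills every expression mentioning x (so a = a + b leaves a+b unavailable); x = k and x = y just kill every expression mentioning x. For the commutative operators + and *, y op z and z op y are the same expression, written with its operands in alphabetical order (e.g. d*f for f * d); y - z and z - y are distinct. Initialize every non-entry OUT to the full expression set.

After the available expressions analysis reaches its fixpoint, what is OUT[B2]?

Answer: {a+a, a+b, c+f}

Trace:
Converged values:
  B0:  IN={}  OUT={c+f}
  B1:  IN={c+f}  OUT={c+f}
  B2:  IN={c+f}  OUT={a+a, a+b, c+f}
  B3:  IN={a+a, a+b, c+f}  OUT={}
  B4:  IN={}  OUT={c+e}
  B5:  IN={c+e}  OUT={b-f}
  B6:  IN={b-f}  OUT={c+d}
  B7:  IN={}  OUT={}
  B8:  IN={}  OUT={}
  B9:  IN={}  OUT={}

Merge at B2: IN[B2] = OUT[B1] = {c+f}
Applying B2's transfer function to that IN value gives OUT[B2] (row B2 above).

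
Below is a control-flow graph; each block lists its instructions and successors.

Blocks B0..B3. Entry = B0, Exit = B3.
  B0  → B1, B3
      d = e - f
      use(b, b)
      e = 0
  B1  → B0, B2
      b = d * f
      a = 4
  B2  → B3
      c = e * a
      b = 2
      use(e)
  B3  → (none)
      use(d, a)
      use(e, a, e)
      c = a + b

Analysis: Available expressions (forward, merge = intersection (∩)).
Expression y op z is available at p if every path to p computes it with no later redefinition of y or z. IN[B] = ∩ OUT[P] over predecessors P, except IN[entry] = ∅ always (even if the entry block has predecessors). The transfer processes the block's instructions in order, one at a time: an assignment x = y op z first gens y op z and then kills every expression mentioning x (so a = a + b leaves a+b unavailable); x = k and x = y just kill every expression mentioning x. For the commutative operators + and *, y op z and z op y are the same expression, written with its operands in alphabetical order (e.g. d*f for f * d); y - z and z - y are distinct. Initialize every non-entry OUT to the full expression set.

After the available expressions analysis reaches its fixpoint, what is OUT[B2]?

Answer: {a*e, d*f}

Working:
Fixpoint table:
  B0:  IN={}  OUT={}
  B1:  IN={}  OUT={d*f}
  B2:  IN={d*f}  OUT={a*e, d*f}
  B3:  IN={}  OUT={a+b}

Merge at B2: IN[B2] = OUT[B1] = {d*f}
Applying B2's transfer function to that IN value gives OUT[B2] (row B2 above).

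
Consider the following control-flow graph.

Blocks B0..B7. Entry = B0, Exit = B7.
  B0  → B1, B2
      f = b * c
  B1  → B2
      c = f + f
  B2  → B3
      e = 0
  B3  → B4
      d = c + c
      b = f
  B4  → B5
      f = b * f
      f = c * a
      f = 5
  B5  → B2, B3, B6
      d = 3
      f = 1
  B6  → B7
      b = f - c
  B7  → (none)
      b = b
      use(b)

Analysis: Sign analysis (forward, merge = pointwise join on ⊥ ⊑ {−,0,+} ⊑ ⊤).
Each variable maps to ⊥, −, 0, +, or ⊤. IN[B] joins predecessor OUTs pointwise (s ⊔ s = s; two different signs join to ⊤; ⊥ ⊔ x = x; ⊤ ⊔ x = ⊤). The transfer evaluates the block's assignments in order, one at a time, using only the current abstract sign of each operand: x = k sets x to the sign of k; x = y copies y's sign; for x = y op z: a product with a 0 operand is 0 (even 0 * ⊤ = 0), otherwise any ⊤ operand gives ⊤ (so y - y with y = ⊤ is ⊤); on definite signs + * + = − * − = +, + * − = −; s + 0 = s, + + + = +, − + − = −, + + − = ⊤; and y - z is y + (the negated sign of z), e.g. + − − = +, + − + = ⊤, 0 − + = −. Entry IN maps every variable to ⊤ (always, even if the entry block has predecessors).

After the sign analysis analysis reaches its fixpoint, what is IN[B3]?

Fixpoint table:
  B0: | IN=(all ⊤) | OUT=(all ⊤)
  B1: | IN=(all ⊤) | OUT=(all ⊤)
  B2: | IN=(all ⊤) | OUT={e:0; rest ⊤}
  B3: | IN={e:0; rest ⊤} | OUT={e:0; rest ⊤}
  B4: | IN={e:0; rest ⊤} | OUT={e:0, f:+; rest ⊤}
  B5: | IN={e:0, f:+; rest ⊤} | OUT={d:+, e:0, f:+; rest ⊤}
  B6: | IN={d:+, e:0, f:+; rest ⊤} | OUT={d:+, e:0, f:+; rest ⊤}
  B7: | IN={d:+, e:0, f:+; rest ⊤} | OUT={d:+, e:0, f:+; rest ⊤}

Merge at B3: IN[B3] = OUT[B2] ⊔ OUT[B5] = {a: ⊤, b: ⊤, c: ⊤, d: ⊤, e: 0, f: ⊤}

Answer: {a: ⊤, b: ⊤, c: ⊤, d: ⊤, e: 0, f: ⊤}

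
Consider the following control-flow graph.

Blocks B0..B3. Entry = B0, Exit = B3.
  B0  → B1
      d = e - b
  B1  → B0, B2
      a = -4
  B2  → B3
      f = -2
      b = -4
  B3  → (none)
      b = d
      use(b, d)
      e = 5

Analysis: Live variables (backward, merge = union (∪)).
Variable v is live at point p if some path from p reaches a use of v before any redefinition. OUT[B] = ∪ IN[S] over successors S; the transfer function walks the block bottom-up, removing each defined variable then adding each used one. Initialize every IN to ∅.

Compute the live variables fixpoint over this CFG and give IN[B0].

Answer: {b, e}

Derivation:
Converged values:
  B0:  IN={b, e}  OUT={b, d, e}
  B1:  IN={b, d, e}  OUT={b, d, e}
  B2:  IN={d}  OUT={d}
  B3:  IN={d}  OUT={}

Merge at B0: OUT[B0] = IN[B1] = {b, d, e}
Applying B0's transfer function to that OUT value gives IN[B0] (row B0 above).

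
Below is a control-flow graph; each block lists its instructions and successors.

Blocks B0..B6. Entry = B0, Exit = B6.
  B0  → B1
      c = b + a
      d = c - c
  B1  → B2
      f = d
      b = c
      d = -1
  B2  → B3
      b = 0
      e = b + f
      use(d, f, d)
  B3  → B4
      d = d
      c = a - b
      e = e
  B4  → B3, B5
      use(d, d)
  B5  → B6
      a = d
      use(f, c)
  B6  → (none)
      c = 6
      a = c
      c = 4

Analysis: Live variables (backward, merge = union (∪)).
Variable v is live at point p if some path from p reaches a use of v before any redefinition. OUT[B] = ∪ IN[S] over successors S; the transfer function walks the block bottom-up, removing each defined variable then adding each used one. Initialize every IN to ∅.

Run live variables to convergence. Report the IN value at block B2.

Answer: {a, d, f}

Working:
Fixpoint table:
  B0:  IN={a, b}  OUT={a, c, d}
  B1:  IN={a, c, d}  OUT={a, d, f}
  B2:  IN={a, d, f}  OUT={a, b, d, e, f}
  B3:  IN={a, b, d, e, f}  OUT={a, b, c, d, e, f}
  B4:  IN={a, b, c, d, e, f}  OUT={a, b, c, d, e, f}
  B5:  IN={c, d, f}  OUT={}
  B6:  IN={}  OUT={}

Merge at B2: OUT[B2] = IN[B3] = {a, b, d, e, f}
Applying B2's transfer function to that OUT value gives IN[B2] (row B2 above).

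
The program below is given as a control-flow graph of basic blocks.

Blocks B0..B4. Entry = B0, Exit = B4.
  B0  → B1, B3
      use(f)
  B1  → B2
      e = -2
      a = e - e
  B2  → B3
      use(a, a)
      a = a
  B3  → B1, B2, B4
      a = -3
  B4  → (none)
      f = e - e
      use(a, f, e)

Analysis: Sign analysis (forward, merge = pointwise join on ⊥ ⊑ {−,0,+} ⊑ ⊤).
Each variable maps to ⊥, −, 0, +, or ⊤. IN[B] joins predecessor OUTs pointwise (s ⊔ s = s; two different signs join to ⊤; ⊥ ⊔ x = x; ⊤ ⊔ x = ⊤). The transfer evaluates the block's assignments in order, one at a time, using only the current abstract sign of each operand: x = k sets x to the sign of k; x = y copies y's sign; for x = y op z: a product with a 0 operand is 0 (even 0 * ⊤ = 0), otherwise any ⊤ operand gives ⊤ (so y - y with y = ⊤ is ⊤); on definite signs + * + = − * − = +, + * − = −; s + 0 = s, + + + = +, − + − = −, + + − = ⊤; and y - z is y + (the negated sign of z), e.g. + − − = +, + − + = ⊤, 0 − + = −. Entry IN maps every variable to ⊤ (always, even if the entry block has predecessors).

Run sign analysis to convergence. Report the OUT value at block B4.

Per-block solution:
  B0:  IN=(all ⊤)  OUT=(all ⊤)
  B1:  IN=(all ⊤)  OUT={e:-; rest ⊤}
  B2:  IN=(all ⊤)  OUT=(all ⊤)
  B3:  IN=(all ⊤)  OUT={a:-; rest ⊤}
  B4:  IN={a:-; rest ⊤}  OUT={a:-; rest ⊤}

Merge at B4: IN[B4] = OUT[B3] = {a: -, b: ⊤, c: ⊤, d: ⊤, e: ⊤, f: ⊤}
Applying B4's transfer function to that IN value gives OUT[B4] (row B4 above).

Answer: {a: -, b: ⊤, c: ⊤, d: ⊤, e: ⊤, f: ⊤}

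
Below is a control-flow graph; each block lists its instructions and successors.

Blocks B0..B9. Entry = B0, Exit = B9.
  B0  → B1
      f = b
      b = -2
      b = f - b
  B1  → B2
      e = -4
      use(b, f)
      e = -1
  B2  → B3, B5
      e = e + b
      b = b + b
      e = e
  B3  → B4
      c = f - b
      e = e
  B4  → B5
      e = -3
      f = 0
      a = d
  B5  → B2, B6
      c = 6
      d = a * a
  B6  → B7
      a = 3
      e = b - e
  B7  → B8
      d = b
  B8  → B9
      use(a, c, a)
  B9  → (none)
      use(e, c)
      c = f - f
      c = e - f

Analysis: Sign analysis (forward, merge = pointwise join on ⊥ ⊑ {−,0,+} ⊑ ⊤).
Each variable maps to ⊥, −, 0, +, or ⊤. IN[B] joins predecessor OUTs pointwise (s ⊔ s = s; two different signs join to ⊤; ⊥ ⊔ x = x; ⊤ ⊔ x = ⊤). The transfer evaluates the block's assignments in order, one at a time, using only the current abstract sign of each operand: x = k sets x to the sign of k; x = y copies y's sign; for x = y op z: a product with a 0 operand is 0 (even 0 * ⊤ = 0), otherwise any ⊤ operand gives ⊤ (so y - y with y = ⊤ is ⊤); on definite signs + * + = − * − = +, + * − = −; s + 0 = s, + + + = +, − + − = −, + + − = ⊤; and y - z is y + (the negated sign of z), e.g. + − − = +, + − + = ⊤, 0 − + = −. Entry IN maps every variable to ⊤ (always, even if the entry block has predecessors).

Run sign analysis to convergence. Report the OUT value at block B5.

Converged values:
  B0:   IN=(all ⊤)   OUT=(all ⊤)
  B1:   IN=(all ⊤)   OUT={e:-; rest ⊤}
  B2:   IN=(all ⊤)   OUT=(all ⊤)
  B3:   IN=(all ⊤)   OUT=(all ⊤)
  B4:   IN=(all ⊤)   OUT={e:-, f:0; rest ⊤}
  B5:   IN=(all ⊤)   OUT={c:+; rest ⊤}
  B6:   IN={c:+; rest ⊤}   OUT={a:+, c:+; rest ⊤}
  B7:   IN={a:+, c:+; rest ⊤}   OUT={a:+, c:+; rest ⊤}
  B8:   IN={a:+, c:+; rest ⊤}   OUT={a:+, c:+; rest ⊤}
  B9:   IN={a:+, c:+; rest ⊤}   OUT={a:+; rest ⊤}

Merge at B5: IN[B5] = OUT[B2] ⊔ OUT[B4] = {a: ⊤, b: ⊤, c: ⊤, d: ⊤, e: ⊤, f: ⊤}
Applying B5's transfer function to that IN value gives OUT[B5] (row B5 above).

Answer: {a: ⊤, b: ⊤, c: +, d: ⊤, e: ⊤, f: ⊤}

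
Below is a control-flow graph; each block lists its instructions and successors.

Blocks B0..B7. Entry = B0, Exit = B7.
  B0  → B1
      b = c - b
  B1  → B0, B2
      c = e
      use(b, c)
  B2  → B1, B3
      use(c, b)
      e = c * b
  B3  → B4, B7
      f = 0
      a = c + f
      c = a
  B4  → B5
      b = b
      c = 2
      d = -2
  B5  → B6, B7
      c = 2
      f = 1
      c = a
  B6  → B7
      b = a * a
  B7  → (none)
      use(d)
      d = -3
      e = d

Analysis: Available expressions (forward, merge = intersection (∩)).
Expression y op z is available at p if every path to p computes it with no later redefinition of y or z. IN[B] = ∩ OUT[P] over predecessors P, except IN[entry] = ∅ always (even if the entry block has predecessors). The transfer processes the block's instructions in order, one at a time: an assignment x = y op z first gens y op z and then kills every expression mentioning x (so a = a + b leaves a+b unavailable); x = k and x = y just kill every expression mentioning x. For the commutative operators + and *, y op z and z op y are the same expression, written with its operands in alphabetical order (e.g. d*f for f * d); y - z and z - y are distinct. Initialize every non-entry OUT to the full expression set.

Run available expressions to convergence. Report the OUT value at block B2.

Converged values:
  B0:  IN={}  OUT={}
  B1:  IN={}  OUT={}
  B2:  IN={}  OUT={b*c}
  B3:  IN={b*c}  OUT={}
  B4:  IN={}  OUT={}
  B5:  IN={}  OUT={}
  B6:  IN={}  OUT={a*a}
  B7:  IN={}  OUT={}

Merge at B2: IN[B2] = OUT[B1] = {}
Applying B2's transfer function to that IN value gives OUT[B2] (row B2 above).

Answer: {b*c}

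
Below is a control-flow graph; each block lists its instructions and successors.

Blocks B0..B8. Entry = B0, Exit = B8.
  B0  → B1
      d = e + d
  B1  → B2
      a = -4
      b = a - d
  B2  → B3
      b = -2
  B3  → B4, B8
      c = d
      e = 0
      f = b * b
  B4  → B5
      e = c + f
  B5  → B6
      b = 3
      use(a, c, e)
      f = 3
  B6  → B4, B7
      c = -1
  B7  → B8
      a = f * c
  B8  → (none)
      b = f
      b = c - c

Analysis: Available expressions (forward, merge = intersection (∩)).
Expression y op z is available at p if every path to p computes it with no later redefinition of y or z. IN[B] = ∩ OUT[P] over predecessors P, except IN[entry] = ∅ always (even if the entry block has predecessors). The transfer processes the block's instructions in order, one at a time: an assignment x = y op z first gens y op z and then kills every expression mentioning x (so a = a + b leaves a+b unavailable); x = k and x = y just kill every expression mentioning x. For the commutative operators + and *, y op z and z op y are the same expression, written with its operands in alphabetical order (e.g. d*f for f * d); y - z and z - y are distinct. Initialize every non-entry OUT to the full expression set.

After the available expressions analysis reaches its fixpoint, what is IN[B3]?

Fixpoint table:
  B0:  IN={}  OUT={}
  B1:  IN={}  OUT={a-d}
  B2:  IN={a-d}  OUT={a-d}
  B3:  IN={a-d}  OUT={a-d, b*b}
  B4:  IN={a-d}  OUT={a-d, c+f}
  B5:  IN={a-d, c+f}  OUT={a-d}
  B6:  IN={a-d}  OUT={a-d}
  B7:  IN={a-d}  OUT={c*f}
  B8:  IN={}  OUT={c-c}

Merge at B3: IN[B3] = OUT[B2] = {a-d}

Answer: {a-d}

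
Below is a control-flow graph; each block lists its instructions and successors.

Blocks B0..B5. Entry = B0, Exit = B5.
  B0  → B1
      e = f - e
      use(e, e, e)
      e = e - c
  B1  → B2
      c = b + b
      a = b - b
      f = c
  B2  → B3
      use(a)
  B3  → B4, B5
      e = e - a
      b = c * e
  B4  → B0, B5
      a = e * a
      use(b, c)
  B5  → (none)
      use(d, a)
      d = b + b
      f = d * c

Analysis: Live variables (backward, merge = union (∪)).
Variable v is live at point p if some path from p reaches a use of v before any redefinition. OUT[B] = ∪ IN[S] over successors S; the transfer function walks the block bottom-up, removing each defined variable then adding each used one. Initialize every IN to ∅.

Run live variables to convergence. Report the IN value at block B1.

Answer: {b, d, e}

Trace:
Per-block solution:
  B0:   IN={b, c, d, e, f}   OUT={b, d, e}
  B1:   IN={b, d, e}   OUT={a, c, d, e, f}
  B2:   IN={a, c, d, e, f}   OUT={a, c, d, e, f}
  B3:   IN={a, c, d, e, f}   OUT={a, b, c, d, e, f}
  B4:   IN={a, b, c, d, e, f}   OUT={a, b, c, d, e, f}
  B5:   IN={a, b, c, d}   OUT={}

Merge at B1: OUT[B1] = IN[B2] = {a, c, d, e, f}
Applying B1's transfer function to that OUT value gives IN[B1] (row B1 above).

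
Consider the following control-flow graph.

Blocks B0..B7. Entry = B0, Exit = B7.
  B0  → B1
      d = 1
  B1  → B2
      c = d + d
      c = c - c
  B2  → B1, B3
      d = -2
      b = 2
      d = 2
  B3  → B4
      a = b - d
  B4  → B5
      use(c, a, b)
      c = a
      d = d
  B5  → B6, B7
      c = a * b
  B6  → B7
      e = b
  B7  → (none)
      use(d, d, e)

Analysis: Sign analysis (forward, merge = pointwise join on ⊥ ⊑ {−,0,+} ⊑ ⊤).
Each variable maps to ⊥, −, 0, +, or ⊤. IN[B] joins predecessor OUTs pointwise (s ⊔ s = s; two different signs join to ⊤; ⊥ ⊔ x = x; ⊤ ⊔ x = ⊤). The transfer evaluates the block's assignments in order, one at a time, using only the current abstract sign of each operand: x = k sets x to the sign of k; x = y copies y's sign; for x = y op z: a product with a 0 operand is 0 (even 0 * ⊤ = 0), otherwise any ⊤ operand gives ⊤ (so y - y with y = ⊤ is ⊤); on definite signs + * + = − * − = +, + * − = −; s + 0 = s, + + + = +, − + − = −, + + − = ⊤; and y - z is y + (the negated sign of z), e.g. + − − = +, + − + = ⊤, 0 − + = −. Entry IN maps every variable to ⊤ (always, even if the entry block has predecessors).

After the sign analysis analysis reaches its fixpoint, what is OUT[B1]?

Answer: {a: ⊤, b: ⊤, c: ⊤, d: +, e: ⊤, f: ⊤}

Working:
Converged values:
  B0:   IN=(all ⊤)   OUT={d:+; rest ⊤}
  B1:   IN={d:+; rest ⊤}   OUT={d:+; rest ⊤}
  B2:   IN={d:+; rest ⊤}   OUT={b:+, d:+; rest ⊤}
  B3:   IN={b:+, d:+; rest ⊤}   OUT={b:+, d:+; rest ⊤}
  B4:   IN={b:+, d:+; rest ⊤}   OUT={b:+, d:+; rest ⊤}
  B5:   IN={b:+, d:+; rest ⊤}   OUT={b:+, d:+; rest ⊤}
  B6:   IN={b:+, d:+; rest ⊤}   OUT={b:+, d:+, e:+; rest ⊤}
  B7:   IN={b:+, d:+; rest ⊤}   OUT={b:+, d:+; rest ⊤}

Merge at B1: IN[B1] = OUT[B0] ⊔ OUT[B2] = {a: ⊤, b: ⊤, c: ⊤, d: +, e: ⊤, f: ⊤}
Applying B1's transfer function to that IN value gives OUT[B1] (row B1 above).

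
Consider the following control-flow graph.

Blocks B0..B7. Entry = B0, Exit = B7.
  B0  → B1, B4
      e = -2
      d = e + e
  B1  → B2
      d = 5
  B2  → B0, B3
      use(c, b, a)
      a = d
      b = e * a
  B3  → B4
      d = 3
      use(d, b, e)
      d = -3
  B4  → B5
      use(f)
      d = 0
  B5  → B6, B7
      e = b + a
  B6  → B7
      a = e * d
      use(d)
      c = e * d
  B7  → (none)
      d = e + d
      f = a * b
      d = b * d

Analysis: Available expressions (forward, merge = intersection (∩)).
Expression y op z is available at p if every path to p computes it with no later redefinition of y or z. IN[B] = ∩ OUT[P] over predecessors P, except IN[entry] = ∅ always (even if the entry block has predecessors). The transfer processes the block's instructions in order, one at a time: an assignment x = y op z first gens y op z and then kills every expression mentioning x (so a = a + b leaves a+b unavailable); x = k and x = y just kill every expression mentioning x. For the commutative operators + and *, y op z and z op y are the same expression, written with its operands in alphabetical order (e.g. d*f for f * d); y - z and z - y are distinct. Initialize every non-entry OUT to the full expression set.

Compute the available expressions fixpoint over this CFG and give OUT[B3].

Fixpoint table:
  B0: | IN={} | OUT={e+e}
  B1: | IN={e+e} | OUT={e+e}
  B2: | IN={e+e} | OUT={a*e, e+e}
  B3: | IN={a*e, e+e} | OUT={a*e, e+e}
  B4: | IN={e+e} | OUT={e+e}
  B5: | IN={e+e} | OUT={a+b}
  B6: | IN={a+b} | OUT={d*e}
  B7: | IN={} | OUT={a*b}

Merge at B3: IN[B3] = OUT[B2] = {a*e, e+e}
Applying B3's transfer function to that IN value gives OUT[B3] (row B3 above).

Answer: {a*e, e+e}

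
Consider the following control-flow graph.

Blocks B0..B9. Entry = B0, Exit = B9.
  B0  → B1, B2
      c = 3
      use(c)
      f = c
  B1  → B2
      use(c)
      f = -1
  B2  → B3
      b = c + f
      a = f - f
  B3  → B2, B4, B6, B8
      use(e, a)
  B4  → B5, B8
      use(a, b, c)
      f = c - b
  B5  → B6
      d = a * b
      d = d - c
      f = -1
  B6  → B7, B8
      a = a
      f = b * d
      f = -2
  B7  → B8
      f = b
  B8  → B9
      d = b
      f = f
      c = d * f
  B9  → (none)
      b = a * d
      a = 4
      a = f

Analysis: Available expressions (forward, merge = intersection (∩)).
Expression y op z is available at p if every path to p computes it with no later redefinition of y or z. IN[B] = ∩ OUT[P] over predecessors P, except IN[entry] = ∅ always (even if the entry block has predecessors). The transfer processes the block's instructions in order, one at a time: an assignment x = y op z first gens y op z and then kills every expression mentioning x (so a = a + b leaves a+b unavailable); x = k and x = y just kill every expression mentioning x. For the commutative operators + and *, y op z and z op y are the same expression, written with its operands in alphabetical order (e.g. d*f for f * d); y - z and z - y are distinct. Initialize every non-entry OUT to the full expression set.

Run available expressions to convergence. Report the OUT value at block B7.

Answer: {b*d}

Derivation:
Per-block solution:
  B0: | IN={} | OUT={}
  B1: | IN={} | OUT={}
  B2: | IN={} | OUT={c+f, f-f}
  B3: | IN={c+f, f-f} | OUT={c+f, f-f}
  B4: | IN={c+f, f-f} | OUT={c-b}
  B5: | IN={c-b} | OUT={a*b, c-b}
  B6: | IN={} | OUT={b*d}
  B7: | IN={b*d} | OUT={b*d}
  B8: | IN={} | OUT={d*f}
  B9: | IN={d*f} | OUT={d*f}

Merge at B7: IN[B7] = OUT[B6] = {b*d}
Applying B7's transfer function to that IN value gives OUT[B7] (row B7 above).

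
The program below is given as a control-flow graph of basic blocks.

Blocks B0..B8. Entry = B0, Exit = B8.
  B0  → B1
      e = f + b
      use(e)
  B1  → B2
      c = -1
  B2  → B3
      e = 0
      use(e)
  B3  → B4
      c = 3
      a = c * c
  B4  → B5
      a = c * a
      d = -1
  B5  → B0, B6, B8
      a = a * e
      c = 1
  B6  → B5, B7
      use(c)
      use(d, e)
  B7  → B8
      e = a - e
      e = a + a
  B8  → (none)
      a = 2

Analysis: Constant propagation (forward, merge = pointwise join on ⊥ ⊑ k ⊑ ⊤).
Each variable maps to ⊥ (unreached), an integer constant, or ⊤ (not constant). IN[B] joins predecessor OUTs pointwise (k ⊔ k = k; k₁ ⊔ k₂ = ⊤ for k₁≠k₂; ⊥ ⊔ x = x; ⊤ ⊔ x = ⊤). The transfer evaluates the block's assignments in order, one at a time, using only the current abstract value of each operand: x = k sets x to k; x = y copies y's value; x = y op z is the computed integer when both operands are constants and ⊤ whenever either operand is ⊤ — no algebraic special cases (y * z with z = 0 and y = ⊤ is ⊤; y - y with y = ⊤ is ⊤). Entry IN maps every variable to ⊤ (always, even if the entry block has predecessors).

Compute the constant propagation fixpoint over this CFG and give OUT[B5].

Answer: {a: ⊤, b: ⊤, c: 1, d: -1, e: 0, f: ⊤}

Derivation:
Fixpoint table:
  B0: | IN=(all ⊤) | OUT=(all ⊤)
  B1: | IN=(all ⊤) | OUT={c:-1; rest ⊤}
  B2: | IN={c:-1; rest ⊤} | OUT={c:-1, e:0; rest ⊤}
  B3: | IN={c:-1, e:0; rest ⊤} | OUT={a:9, c:3, e:0; rest ⊤}
  B4: | IN={a:9, c:3, e:0; rest ⊤} | OUT={a:27, c:3, d:-1, e:0; rest ⊤}
  B5: | IN={d:-1, e:0; rest ⊤} | OUT={c:1, d:-1, e:0; rest ⊤}
  B6: | IN={c:1, d:-1, e:0; rest ⊤} | OUT={c:1, d:-1, e:0; rest ⊤}
  B7: | IN={c:1, d:-1, e:0; rest ⊤} | OUT={c:1, d:-1; rest ⊤}
  B8: | IN={c:1, d:-1; rest ⊤} | OUT={a:2, c:1, d:-1; rest ⊤}

Merge at B5: IN[B5] = OUT[B4] ⊔ OUT[B6] = {a: ⊤, b: ⊤, c: ⊤, d: -1, e: 0, f: ⊤}
Applying B5's transfer function to that IN value gives OUT[B5] (row B5 above).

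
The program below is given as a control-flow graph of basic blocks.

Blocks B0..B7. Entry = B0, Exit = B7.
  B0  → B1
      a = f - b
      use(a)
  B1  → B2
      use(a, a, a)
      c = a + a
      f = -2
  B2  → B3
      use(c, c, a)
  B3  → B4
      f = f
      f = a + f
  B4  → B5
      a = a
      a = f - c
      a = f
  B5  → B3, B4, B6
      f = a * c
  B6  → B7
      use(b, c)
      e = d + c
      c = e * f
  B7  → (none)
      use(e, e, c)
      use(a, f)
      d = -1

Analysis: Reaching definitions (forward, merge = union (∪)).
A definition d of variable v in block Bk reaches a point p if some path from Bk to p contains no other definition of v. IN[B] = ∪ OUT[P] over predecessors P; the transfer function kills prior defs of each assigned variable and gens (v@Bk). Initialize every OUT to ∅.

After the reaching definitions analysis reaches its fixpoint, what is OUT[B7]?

Converged values:
  B0: | IN={} | OUT={a@B0}
  B1: | IN={a@B0} | OUT={a@B0, c@B1, f@B1}
  B2: | IN={a@B0, c@B1, f@B1} | OUT={a@B0, c@B1, f@B1}
  B3: | IN={a@B0, a@B4, c@B1, f@B1, f@B5} | OUT={a@B0, a@B4, c@B1, f@B3}
  B4: | IN={a@B0, a@B4, c@B1, f@B3, f@B5} | OUT={a@B4, c@B1, f@B3, f@B5}
  B5: | IN={a@B4, c@B1, f@B3, f@B5} | OUT={a@B4, c@B1, f@B5}
  B6: | IN={a@B4, c@B1, f@B5} | OUT={a@B4, c@B6, e@B6, f@B5}
  B7: | IN={a@B4, c@B6, e@B6, f@B5} | OUT={a@B4, c@B6, d@B7, e@B6, f@B5}

Merge at B7: IN[B7] = OUT[B6] = {a@B4, c@B6, e@B6, f@B5}
Applying B7's transfer function to that IN value gives OUT[B7] (row B7 above).

Answer: {a@B4, c@B6, d@B7, e@B6, f@B5}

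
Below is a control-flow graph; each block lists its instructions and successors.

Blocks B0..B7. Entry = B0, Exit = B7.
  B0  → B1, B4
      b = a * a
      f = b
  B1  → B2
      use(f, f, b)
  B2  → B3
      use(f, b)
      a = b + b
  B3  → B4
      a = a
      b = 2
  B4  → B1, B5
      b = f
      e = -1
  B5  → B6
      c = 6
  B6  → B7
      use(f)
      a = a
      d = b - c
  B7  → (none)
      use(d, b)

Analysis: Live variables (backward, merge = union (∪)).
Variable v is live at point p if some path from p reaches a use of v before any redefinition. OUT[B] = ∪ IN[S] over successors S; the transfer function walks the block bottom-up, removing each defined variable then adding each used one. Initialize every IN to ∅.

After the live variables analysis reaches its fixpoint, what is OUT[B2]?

Fixpoint table:
  B0:   IN={a}   OUT={a, b, f}
  B1:   IN={b, f}   OUT={b, f}
  B2:   IN={b, f}   OUT={a, f}
  B3:   IN={a, f}   OUT={a, f}
  B4:   IN={a, f}   OUT={a, b, f}
  B5:   IN={a, b, f}   OUT={a, b, c, f}
  B6:   IN={a, b, c, f}   OUT={b, d}
  B7:   IN={b, d}   OUT={}

Merge at B2: OUT[B2] = IN[B3] = {a, f}

Answer: {a, f}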